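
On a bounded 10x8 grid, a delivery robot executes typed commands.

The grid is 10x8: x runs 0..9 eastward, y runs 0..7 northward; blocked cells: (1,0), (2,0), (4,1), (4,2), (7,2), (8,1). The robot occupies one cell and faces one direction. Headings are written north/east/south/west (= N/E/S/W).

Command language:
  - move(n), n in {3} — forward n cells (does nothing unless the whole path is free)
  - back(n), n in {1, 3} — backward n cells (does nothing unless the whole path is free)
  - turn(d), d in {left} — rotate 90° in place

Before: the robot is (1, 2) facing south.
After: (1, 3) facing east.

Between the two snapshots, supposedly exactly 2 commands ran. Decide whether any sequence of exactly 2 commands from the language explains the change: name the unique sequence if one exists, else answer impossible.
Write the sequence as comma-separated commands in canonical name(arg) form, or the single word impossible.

back(1), turn(left)

key: order matters: swapping back(1) and turn(left) lands elsewhere
t0: (1, 2) facing south
1. back(1) → (1, 3) facing south
2. turn(left) → (1, 3) facing east
all 16 alternatives checked — unique.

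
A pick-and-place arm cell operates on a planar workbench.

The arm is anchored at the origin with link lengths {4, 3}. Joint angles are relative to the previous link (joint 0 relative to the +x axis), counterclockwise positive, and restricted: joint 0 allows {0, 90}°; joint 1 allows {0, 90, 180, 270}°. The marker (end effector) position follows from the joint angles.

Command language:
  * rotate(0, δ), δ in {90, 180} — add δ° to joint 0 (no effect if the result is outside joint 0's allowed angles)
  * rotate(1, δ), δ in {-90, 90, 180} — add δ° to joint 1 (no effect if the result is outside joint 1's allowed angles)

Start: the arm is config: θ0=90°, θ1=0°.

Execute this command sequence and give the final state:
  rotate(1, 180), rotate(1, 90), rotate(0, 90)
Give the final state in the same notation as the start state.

config: θ0=90°, θ1=270°

t0: config: θ0=90°, θ1=0°
[1] after rotate(1, 180): config: θ0=90°, θ1=180°
[2] after rotate(1, 90): config: θ0=90°, θ1=270°
[3] after rotate(0, 90): config: θ0=90°, θ1=270°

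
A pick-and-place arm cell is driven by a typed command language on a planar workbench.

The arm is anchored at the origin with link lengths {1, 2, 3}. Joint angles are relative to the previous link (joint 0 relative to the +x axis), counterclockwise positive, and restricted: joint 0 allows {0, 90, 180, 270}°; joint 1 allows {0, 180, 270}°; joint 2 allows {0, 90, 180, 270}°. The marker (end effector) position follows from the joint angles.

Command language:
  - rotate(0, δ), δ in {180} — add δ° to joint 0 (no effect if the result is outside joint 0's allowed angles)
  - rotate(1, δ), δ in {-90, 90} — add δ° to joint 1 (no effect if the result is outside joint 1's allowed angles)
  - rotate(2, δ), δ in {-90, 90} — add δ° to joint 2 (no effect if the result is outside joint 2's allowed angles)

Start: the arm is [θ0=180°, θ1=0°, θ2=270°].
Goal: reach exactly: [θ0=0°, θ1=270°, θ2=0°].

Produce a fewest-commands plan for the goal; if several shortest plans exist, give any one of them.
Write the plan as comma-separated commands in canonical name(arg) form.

begin: [θ0=180°, θ1=0°, θ2=270°]
step 1 (rotate(2, 90)): [θ0=180°, θ1=0°, θ2=0°]
step 2 (rotate(1, -90)): [θ0=180°, θ1=270°, θ2=0°]
step 3 (rotate(0, 180)): [θ0=0°, θ1=270°, θ2=0°]
nothing shorter than 3 reaches the goal.

rotate(2, 90), rotate(1, -90), rotate(0, 180)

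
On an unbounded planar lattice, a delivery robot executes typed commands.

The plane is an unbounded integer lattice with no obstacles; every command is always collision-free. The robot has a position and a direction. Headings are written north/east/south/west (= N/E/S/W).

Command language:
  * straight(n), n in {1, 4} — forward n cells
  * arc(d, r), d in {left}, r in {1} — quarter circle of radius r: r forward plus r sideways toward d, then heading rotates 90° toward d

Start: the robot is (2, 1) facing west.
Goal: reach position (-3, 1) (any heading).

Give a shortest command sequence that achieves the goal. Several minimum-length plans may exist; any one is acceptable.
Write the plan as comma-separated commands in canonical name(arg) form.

t0: (2, 1) facing west
1. straight(4) → (-2, 1) facing west
2. straight(1) → (-3, 1) facing west
nothing shorter than 2 reaches the goal.

straight(4), straight(1)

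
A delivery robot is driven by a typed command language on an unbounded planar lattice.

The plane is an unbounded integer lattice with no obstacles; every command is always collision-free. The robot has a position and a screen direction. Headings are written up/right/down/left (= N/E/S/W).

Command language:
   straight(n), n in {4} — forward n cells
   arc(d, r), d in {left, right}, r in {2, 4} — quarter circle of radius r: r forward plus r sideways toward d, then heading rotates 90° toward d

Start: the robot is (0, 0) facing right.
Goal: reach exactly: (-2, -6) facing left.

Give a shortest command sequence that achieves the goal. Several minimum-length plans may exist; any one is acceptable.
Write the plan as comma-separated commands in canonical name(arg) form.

start: (0, 0) facing right
t=1 arc(right, 2) ⇒ (2, -2) facing down
t=2 arc(right, 4) ⇒ (-2, -6) facing left
minimal: 2 command(s), checked below 2.

arc(right, 2), arc(right, 4)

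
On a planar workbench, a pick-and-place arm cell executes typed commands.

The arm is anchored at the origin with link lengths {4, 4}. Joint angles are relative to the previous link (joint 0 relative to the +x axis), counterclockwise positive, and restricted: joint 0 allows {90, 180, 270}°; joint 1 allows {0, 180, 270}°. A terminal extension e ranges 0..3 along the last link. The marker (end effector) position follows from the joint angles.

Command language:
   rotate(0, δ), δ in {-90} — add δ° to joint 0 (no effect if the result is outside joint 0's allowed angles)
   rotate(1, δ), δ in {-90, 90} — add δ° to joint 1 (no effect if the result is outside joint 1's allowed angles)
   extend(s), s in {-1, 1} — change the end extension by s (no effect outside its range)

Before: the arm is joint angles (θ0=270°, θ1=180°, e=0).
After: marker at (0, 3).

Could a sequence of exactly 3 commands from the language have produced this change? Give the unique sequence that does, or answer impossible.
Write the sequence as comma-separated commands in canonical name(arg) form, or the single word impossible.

begin: joint angles (θ0=270°, θ1=180°, e=0)
step 1 (extend(1)): joint angles (θ0=270°, θ1=180°, e=1)
step 2 (extend(1)): joint angles (θ0=270°, θ1=180°, e=2)
step 3 (extend(1)): joint angles (θ0=270°, θ1=180°, e=3)
uniquely the one of 125 3-step routes that fits.

extend(1), extend(1), extend(1)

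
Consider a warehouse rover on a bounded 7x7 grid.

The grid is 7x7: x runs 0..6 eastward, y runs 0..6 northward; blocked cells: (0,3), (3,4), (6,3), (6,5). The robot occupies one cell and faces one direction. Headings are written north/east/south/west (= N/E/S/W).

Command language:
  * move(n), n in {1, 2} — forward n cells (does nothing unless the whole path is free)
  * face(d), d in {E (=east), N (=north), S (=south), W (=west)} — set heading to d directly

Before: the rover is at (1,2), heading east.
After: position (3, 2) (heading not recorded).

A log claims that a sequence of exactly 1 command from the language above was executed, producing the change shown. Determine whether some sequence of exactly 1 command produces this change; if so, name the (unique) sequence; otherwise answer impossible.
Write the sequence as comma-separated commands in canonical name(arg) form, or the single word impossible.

begin: at (1,2), heading east
step 1 (move(2)): at (3,2), heading east
all 6 alternatives checked — unique.

move(2)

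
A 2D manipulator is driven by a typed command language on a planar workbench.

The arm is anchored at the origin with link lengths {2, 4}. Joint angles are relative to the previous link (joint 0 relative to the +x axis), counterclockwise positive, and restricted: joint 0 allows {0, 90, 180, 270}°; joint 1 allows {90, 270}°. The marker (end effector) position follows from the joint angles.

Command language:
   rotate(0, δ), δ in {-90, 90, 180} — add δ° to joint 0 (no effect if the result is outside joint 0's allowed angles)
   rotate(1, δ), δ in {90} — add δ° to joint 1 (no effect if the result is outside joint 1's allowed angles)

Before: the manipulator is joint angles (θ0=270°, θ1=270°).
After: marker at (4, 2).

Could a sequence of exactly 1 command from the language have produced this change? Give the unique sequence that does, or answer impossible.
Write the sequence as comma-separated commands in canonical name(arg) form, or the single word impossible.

from: joint angles (θ0=270°, θ1=270°)
[1] after rotate(0, 180): joint angles (θ0=90°, θ1=270°)
all 4 alternatives checked — unique.

rotate(0, 180)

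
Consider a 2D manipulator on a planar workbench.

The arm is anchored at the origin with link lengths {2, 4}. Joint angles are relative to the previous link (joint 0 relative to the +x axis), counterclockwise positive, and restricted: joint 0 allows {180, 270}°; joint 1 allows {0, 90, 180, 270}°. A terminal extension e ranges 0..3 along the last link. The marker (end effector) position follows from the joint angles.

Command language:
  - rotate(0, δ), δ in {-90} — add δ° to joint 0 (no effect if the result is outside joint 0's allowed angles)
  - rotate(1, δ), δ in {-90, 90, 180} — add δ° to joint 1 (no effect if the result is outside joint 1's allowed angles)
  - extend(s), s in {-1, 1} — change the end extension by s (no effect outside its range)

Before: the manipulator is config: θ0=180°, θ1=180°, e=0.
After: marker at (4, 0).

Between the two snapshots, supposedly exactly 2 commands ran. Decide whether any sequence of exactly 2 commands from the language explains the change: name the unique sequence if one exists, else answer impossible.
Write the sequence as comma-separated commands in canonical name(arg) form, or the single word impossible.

extend(1), extend(1)

t0: config: θ0=180°, θ1=180°, e=0
step 1 (extend(1)): config: θ0=180°, θ1=180°, e=1
step 2 (extend(1)): config: θ0=180°, θ1=180°, e=2
uniquely the one of 36 2-step routes that fits.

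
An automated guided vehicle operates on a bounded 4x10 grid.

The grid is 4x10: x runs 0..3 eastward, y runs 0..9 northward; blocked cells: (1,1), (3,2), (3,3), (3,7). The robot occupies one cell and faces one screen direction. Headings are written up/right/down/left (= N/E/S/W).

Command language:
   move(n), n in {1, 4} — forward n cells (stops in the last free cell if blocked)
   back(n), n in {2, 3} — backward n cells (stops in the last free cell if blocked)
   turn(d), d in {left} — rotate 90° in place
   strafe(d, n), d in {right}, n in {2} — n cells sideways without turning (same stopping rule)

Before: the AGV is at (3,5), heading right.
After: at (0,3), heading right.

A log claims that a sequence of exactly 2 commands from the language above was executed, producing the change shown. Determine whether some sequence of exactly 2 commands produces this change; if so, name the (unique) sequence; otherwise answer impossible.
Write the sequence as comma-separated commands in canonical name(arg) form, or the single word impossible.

back(3), strafe(right, 2)

key: order matters: swapping back(3) and strafe(right, 2) lands elsewhere
initial: at (3,5), heading right
1. back(3) → at (0,5), heading right
2. strafe(right, 2) → at (0,3), heading right
all 36 alternatives checked — unique.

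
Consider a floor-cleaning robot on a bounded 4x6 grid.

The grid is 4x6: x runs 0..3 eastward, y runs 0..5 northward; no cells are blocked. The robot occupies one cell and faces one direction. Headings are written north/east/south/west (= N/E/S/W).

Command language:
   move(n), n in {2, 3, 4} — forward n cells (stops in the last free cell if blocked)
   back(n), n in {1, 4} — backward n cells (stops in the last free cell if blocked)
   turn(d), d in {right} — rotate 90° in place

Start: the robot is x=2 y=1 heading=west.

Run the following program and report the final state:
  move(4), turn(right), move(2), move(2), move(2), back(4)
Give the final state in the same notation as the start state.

x=0 y=1 heading=north

t0: x=2 y=1 heading=west
[1] after move(4): x=0 y=1 heading=west
[2] after turn(right): x=0 y=1 heading=north
[3] after move(2): x=0 y=3 heading=north
[4] after move(2): x=0 y=5 heading=north
[5] after move(2): x=0 y=5 heading=north
[6] after back(4): x=0 y=1 heading=north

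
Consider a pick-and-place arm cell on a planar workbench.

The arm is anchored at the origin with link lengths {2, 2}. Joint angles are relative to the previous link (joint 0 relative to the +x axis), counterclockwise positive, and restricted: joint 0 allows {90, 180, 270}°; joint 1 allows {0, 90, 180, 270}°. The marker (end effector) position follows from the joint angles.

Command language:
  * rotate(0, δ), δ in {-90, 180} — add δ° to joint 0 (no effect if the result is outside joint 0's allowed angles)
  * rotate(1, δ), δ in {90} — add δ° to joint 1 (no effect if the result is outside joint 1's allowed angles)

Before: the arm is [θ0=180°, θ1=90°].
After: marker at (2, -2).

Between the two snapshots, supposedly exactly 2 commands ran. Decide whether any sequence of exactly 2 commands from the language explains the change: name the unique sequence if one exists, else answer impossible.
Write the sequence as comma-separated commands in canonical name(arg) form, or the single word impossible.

rotate(0, -90), rotate(0, 180)

key: running rotate(0, 180) before rotate(0, -90) would end elsewhere — order is forced
begin: [θ0=180°, θ1=90°]
step 1 (rotate(0, -90)): [θ0=90°, θ1=90°]
step 2 (rotate(0, 180)): [θ0=270°, θ1=90°]
all 9 alternatives checked — unique.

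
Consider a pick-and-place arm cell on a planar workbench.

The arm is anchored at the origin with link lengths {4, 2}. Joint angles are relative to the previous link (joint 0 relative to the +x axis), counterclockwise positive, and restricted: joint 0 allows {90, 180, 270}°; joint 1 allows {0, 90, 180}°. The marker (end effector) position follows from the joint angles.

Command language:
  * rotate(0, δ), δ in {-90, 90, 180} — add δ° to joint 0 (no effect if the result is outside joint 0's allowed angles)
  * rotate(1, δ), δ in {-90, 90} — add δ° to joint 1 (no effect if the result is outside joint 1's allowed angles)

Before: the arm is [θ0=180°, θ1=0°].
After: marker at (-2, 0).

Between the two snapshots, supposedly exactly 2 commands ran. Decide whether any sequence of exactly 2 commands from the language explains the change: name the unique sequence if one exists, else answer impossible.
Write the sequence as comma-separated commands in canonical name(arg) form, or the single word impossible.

begin: [θ0=180°, θ1=0°]
step 1 (rotate(1, 90)): [θ0=180°, θ1=90°]
step 2 (rotate(1, 90)): [θ0=180°, θ1=180°]
uniquely the one of 25 2-step routes that fits.

rotate(1, 90), rotate(1, 90)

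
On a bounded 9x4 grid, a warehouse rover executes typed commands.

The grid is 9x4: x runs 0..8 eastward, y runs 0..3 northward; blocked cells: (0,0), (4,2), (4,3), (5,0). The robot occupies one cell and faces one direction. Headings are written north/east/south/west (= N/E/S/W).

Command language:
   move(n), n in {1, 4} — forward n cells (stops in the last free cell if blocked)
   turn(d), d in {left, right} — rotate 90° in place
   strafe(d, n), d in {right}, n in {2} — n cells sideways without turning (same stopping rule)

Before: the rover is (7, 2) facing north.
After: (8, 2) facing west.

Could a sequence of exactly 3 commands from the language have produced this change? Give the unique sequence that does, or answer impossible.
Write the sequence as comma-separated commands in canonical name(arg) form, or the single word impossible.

key: cell and facing (now W) both changed — the 3 commands mix motion and turning
begin: (7, 2) facing north
t=1 strafe(right, 2) ⇒ (8, 2) facing north
t=2 strafe(right, 2) ⇒ (8, 2) facing north
t=3 turn(left) ⇒ (8, 2) facing west
uniquely the one of 125 3-step routes that fits.

strafe(right, 2), strafe(right, 2), turn(left)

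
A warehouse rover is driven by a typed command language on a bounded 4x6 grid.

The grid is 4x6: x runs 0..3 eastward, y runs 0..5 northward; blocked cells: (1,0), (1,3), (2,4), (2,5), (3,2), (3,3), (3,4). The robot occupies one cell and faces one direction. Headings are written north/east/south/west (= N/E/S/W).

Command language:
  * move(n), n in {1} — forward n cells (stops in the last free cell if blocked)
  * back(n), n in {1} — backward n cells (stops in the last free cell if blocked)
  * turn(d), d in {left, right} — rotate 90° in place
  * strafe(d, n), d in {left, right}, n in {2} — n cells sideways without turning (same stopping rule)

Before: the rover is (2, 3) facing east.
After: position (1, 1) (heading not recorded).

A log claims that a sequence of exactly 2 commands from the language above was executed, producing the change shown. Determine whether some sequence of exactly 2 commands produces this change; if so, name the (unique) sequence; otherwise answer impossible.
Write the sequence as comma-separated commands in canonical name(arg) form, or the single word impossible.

key: running back(1) before strafe(right, 2) would end elsewhere — order is forced
t0: (2, 3) facing east
t=1 strafe(right, 2) ⇒ (2, 1) facing east
t=2 back(1) ⇒ (1, 1) facing east
all 36 alternatives checked — unique.

strafe(right, 2), back(1)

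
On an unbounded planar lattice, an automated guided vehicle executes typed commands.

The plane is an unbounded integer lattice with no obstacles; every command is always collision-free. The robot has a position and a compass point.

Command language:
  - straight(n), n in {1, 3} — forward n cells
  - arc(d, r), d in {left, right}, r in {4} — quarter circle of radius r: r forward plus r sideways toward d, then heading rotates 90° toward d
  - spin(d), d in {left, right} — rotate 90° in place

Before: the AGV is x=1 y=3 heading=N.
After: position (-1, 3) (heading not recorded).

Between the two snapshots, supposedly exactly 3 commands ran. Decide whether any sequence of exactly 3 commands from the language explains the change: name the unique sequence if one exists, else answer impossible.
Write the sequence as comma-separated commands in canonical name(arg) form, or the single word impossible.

spin(left), straight(1), straight(1)

key: running straight(1) before spin(left) would end elsewhere — order is forced
t0: x=1 y=3 heading=N
[1] after spin(left): x=1 y=3 heading=W
[2] after straight(1): x=0 y=3 heading=W
[3] after straight(1): x=-1 y=3 heading=W
all 216 alternatives checked — unique.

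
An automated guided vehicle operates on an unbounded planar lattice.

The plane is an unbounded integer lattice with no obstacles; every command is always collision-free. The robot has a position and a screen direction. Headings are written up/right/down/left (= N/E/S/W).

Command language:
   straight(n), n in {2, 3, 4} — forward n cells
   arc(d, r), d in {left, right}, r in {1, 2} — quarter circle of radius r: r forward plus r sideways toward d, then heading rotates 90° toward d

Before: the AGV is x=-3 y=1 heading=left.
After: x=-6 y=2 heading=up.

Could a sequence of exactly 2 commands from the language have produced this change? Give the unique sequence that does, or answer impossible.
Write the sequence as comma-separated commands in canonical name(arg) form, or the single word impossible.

key: cell and facing (now N) both changed — the 2 commands mix motion and turning
begin: x=-3 y=1 heading=left
[1] after straight(2): x=-5 y=1 heading=left
[2] after arc(right, 1): x=-6 y=2 heading=up
all 49 alternatives checked — unique.

straight(2), arc(right, 1)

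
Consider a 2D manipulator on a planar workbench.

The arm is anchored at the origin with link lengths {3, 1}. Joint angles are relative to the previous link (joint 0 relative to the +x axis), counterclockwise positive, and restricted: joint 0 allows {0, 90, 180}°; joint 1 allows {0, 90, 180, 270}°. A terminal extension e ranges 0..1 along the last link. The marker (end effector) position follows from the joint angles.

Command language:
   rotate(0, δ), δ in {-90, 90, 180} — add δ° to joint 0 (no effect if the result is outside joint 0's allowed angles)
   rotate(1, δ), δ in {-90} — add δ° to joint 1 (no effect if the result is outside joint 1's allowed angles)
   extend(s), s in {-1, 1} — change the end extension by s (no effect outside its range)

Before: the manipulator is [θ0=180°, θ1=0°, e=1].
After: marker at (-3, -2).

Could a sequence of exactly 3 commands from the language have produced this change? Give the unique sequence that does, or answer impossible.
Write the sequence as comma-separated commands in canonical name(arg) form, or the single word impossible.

t0: [θ0=180°, θ1=0°, e=1]
step 1 (rotate(1, -90)): [θ0=180°, θ1=270°, e=1]
step 2 (rotate(1, -90)): [θ0=180°, θ1=180°, e=1]
step 3 (rotate(1, -90)): [θ0=180°, θ1=90°, e=1]
uniquely the one of 216 3-step routes that fits.

rotate(1, -90), rotate(1, -90), rotate(1, -90)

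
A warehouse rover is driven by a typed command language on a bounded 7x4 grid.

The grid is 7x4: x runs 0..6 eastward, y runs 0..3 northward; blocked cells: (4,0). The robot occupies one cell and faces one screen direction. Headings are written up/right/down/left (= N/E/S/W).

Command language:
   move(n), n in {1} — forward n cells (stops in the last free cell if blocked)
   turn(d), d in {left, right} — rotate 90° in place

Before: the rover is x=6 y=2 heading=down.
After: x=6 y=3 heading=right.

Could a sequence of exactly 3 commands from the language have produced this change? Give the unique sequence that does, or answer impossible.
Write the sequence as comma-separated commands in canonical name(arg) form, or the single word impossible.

every 3-command combo misses the target.

impossible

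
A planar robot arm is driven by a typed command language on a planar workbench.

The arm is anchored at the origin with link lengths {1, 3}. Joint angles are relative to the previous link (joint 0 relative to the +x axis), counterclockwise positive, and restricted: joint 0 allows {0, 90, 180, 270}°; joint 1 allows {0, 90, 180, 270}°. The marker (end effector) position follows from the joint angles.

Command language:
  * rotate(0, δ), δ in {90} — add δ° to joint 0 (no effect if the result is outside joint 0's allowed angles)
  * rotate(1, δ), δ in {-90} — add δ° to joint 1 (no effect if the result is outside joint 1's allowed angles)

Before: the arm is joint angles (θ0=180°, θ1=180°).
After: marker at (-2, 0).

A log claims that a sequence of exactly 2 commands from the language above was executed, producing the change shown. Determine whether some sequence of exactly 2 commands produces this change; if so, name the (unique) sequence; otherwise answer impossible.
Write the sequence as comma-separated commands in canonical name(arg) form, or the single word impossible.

start: joint angles (θ0=180°, θ1=180°)
[1] after rotate(0, 90): joint angles (θ0=270°, θ1=180°)
[2] after rotate(0, 90): joint angles (θ0=0°, θ1=180°)
all 4 alternatives checked — unique.

rotate(0, 90), rotate(0, 90)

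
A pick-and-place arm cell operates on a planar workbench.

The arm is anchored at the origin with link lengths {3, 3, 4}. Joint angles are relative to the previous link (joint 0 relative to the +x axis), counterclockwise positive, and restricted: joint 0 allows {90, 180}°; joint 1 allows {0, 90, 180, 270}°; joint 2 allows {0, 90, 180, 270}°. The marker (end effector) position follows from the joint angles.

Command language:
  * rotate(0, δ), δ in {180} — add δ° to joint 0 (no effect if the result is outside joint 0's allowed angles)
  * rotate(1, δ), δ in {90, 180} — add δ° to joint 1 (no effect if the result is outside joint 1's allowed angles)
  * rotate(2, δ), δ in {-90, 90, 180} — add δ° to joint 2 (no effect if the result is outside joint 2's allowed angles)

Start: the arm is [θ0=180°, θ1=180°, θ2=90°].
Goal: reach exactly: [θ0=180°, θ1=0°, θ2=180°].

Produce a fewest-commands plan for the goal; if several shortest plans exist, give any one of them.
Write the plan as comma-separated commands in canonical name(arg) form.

rotate(2, 90), rotate(1, 180)

initial: [θ0=180°, θ1=180°, θ2=90°]
step 1 (rotate(2, 90)): [θ0=180°, θ1=180°, θ2=180°]
step 2 (rotate(1, 180)): [θ0=180°, θ1=0°, θ2=180°]
no 1-step plan works, so 2 is optimal.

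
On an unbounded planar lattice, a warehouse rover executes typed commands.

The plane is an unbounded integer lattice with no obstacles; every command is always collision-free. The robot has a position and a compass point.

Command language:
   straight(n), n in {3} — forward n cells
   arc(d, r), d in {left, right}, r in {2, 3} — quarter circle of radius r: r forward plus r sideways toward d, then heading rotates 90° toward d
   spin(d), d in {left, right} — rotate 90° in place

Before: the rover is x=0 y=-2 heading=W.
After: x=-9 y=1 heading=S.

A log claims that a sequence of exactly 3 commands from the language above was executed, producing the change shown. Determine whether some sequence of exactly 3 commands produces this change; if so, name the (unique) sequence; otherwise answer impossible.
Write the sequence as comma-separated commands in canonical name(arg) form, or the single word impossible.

key: running arc(left, 3) before arc(right, 3) would end elsewhere — order is forced
begin: x=0 y=-2 heading=W
step 1 (arc(right, 3)): x=-3 y=1 heading=N
step 2 (arc(left, 3)): x=-6 y=4 heading=W
step 3 (arc(left, 3)): x=-9 y=1 heading=S
all 343 alternatives checked — unique.

arc(right, 3), arc(left, 3), arc(left, 3)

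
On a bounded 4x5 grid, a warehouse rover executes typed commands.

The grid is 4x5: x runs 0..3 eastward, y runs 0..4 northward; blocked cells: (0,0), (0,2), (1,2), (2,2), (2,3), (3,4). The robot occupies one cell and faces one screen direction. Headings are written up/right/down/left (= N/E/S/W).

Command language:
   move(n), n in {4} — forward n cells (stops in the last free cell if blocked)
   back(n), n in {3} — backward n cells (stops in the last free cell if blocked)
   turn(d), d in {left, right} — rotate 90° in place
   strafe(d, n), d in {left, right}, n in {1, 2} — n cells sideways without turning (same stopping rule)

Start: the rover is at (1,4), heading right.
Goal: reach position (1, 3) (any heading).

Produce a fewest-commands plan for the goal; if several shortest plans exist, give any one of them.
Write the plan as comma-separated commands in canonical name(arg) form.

start: at (1,4), heading right
1. strafe(right, 2) → at (1,3), heading right
shorter routes all fall short; 1 is best.

strafe(right, 2)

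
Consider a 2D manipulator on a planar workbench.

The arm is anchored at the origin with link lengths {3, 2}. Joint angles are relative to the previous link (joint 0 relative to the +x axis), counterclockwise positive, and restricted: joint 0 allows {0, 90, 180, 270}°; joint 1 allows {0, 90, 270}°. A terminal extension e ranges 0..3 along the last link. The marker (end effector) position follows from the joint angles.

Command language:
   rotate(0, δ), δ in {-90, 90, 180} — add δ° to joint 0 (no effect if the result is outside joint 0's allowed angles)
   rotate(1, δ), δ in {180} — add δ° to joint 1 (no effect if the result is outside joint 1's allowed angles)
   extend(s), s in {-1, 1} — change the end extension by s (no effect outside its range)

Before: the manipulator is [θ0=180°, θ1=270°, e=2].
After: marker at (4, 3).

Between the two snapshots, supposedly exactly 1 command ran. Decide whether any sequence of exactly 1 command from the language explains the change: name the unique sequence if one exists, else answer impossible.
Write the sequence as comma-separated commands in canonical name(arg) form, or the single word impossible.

rotate(0, -90)

initial: [θ0=180°, θ1=270°, e=2]
step 1 (rotate(0, -90)): [θ0=90°, θ1=270°, e=2]
no other 1-command option fits: unique.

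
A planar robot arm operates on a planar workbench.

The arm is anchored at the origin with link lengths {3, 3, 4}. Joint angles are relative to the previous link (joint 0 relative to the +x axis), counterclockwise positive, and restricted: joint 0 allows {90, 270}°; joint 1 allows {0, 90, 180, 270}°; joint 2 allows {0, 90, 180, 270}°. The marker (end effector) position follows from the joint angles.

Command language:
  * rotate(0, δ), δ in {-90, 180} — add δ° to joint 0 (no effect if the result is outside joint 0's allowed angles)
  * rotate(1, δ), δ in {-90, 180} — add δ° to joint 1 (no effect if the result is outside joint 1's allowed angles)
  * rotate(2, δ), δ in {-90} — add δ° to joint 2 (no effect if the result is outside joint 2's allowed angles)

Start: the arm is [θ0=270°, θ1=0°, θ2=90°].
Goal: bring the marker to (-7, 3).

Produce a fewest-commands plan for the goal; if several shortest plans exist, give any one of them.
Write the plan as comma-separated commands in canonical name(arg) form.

from: [θ0=270°, θ1=0°, θ2=90°]
t=1 rotate(1, -90) ⇒ [θ0=270°, θ1=270°, θ2=90°]
t=2 rotate(0, 180) ⇒ [θ0=90°, θ1=270°, θ2=90°]
t=3 rotate(1, 180) ⇒ [θ0=90°, θ1=90°, θ2=90°]
t=4 rotate(2, -90) ⇒ [θ0=90°, θ1=90°, θ2=0°]
shorter routes all fall short; 4 is best.

rotate(1, -90), rotate(0, 180), rotate(1, 180), rotate(2, -90)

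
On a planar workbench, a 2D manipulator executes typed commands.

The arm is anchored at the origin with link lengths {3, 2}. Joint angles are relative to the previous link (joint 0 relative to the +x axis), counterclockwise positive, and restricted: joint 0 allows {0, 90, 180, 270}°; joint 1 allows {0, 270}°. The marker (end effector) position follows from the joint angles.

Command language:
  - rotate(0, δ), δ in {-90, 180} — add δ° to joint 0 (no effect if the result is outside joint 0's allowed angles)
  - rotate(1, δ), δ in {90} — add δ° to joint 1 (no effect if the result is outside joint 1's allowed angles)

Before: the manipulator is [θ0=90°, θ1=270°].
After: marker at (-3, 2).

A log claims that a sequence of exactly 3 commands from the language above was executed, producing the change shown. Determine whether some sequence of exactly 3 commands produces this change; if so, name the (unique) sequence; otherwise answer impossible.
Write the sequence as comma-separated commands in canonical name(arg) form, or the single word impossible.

rotate(0, -90), rotate(0, -90), rotate(0, -90)

t0: [θ0=90°, θ1=270°]
step 1 (rotate(0, -90)): [θ0=0°, θ1=270°]
step 2 (rotate(0, -90)): [θ0=270°, θ1=270°]
step 3 (rotate(0, -90)): [θ0=180°, θ1=270°]
uniquely the one of 27 3-step routes that fits.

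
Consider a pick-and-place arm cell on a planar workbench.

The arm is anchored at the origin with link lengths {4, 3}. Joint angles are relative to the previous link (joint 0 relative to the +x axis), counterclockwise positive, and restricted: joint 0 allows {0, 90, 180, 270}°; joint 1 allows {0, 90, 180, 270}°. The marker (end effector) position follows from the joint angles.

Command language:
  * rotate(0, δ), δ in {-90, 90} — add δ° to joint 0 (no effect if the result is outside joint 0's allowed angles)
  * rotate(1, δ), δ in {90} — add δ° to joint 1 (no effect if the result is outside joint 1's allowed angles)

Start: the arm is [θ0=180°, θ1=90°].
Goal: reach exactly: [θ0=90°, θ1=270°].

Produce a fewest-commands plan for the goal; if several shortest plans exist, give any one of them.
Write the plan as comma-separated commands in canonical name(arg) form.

start: [θ0=180°, θ1=90°]
1. rotate(0, -90) → [θ0=90°, θ1=90°]
2. rotate(1, 90) → [θ0=90°, θ1=180°]
3. rotate(1, 90) → [θ0=90°, θ1=270°]
no 2-step plan works, so 3 is optimal.

rotate(0, -90), rotate(1, 90), rotate(1, 90)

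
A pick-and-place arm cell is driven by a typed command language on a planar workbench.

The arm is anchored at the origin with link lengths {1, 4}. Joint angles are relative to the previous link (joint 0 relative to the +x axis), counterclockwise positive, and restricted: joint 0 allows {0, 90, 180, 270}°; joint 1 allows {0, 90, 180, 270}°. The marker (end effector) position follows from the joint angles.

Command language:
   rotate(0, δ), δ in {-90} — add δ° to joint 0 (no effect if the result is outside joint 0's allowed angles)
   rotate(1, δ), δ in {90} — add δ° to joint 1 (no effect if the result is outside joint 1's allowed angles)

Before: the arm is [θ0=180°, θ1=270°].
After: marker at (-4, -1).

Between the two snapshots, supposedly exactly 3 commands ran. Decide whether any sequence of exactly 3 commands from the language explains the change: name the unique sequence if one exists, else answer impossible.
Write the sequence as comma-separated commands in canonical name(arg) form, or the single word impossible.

rotate(0, -90), rotate(0, -90), rotate(0, -90)

from: [θ0=180°, θ1=270°]
t=1 rotate(0, -90) ⇒ [θ0=90°, θ1=270°]
t=2 rotate(0, -90) ⇒ [θ0=0°, θ1=270°]
t=3 rotate(0, -90) ⇒ [θ0=270°, θ1=270°]
all 8 alternatives checked — unique.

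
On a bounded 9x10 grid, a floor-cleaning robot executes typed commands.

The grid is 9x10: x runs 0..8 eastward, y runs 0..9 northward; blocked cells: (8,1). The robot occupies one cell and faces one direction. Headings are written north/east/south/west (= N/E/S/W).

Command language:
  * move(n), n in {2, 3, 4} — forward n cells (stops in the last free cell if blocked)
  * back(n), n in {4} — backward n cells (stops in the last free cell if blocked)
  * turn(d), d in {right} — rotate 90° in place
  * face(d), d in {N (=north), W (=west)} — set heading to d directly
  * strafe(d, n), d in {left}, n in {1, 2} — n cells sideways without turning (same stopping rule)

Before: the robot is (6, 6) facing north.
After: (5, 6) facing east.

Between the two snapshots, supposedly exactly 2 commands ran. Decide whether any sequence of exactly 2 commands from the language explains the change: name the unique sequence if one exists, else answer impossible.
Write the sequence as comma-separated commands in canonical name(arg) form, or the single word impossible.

key: position moved to (5,6) AND the heading swung to E — translation plus rotation needed
start: (6, 6) facing north
1. strafe(left, 1) → (5, 6) facing north
2. turn(right) → (5, 6) facing east
no rival 2-sequence matches.

strafe(left, 1), turn(right)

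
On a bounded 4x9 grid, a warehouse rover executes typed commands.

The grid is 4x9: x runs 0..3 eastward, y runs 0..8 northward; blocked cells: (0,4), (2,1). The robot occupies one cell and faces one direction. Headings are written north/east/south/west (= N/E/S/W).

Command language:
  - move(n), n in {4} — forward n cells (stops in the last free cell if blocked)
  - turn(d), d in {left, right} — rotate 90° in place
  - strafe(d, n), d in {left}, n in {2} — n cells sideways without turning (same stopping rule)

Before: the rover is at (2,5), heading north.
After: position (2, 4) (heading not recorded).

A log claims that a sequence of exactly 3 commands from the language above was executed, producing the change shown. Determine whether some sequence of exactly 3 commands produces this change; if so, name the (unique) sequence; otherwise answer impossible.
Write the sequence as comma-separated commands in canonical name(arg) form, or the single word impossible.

impossible

every 3-command combo misses the target.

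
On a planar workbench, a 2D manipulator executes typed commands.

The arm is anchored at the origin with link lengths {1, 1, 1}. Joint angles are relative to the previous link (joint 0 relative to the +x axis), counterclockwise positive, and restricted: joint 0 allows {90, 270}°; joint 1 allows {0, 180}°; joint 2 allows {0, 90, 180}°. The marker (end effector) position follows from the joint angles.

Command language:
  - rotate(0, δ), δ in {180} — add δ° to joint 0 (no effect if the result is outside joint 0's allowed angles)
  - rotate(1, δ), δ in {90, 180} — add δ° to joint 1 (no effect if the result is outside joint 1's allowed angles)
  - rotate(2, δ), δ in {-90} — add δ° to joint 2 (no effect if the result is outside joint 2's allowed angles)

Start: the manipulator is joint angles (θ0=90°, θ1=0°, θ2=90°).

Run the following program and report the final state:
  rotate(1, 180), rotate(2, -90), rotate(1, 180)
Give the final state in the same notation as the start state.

joint angles (θ0=90°, θ1=0°, θ2=0°)

initial: joint angles (θ0=90°, θ1=0°, θ2=90°)
[1] after rotate(1, 180): joint angles (θ0=90°, θ1=180°, θ2=90°)
[2] after rotate(2, -90): joint angles (θ0=90°, θ1=180°, θ2=0°)
[3] after rotate(1, 180): joint angles (θ0=90°, θ1=0°, θ2=0°)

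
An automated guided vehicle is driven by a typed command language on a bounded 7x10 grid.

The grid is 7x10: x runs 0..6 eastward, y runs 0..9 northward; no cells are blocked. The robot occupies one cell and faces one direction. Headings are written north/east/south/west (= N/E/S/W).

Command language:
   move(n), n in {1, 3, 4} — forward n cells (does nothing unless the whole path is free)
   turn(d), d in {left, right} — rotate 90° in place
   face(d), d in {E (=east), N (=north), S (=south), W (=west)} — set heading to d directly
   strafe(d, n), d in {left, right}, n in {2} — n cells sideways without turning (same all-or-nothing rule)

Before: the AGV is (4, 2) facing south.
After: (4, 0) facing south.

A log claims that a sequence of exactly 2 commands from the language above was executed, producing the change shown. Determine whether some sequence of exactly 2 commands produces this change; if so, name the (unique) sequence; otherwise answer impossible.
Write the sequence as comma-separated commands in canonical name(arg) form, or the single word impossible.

key: still facing S at the end — nothing in the sequence rotates
initial: (4, 2) facing south
1. move(1) → (4, 1) facing south
2. move(1) → (4, 0) facing south
uniquely the one of 121 2-step routes that fits.

move(1), move(1)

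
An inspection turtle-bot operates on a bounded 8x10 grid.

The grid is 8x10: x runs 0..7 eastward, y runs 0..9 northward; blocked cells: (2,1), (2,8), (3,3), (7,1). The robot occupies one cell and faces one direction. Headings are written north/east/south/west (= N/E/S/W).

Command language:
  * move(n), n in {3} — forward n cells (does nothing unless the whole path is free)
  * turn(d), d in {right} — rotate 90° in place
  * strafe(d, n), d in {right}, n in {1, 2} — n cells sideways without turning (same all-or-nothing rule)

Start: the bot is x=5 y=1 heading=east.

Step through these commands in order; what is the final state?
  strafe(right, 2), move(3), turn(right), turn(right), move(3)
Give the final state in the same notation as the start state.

begin: x=5 y=1 heading=east
[1] after strafe(right, 2): x=5 y=1 heading=east
[2] after move(3): x=5 y=1 heading=east
[3] after turn(right): x=5 y=1 heading=south
[4] after turn(right): x=5 y=1 heading=west
[5] after move(3): x=5 y=1 heading=west

x=5 y=1 heading=west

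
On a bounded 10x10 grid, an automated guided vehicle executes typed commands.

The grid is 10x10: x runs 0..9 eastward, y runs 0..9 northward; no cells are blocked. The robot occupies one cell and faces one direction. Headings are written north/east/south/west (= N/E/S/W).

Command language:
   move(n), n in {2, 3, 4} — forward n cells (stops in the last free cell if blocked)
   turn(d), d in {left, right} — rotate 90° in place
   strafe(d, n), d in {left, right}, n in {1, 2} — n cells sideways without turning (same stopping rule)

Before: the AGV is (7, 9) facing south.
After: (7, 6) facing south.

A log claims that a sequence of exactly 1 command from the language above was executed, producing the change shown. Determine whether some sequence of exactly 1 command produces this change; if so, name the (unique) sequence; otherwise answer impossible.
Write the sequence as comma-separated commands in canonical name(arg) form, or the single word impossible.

key: heading stays S — the single command does not turn
begin: (7, 9) facing south
step 1 (move(3)): (7, 6) facing south
uniquely the one of 9 1-step routes that fits.

move(3)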